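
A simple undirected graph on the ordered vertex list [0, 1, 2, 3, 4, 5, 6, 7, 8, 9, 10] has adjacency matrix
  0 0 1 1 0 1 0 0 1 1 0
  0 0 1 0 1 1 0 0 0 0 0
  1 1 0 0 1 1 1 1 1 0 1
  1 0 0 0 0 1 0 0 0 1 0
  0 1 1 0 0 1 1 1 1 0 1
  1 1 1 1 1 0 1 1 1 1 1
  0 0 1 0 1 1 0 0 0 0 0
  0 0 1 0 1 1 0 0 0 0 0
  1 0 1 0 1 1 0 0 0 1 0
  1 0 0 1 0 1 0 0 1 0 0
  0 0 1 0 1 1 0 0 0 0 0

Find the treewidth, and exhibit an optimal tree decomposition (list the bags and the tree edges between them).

Each bag holds 4 vertices, so the decomposition has width 3, which upper-bounds the treewidth. On the other hand G contains the 4-clique {0, 5, 8, 9}. A clique must lie in a single bag of any decomposition, so no decomposition can have width below 3. Therefore the treewidth is 3.

Treewidth 3.
Bags: B1 = {2, 4, 5, 10}  B2 = {2, 4, 5, 6}  B3 = {2, 4, 5, 8}  B4 = {0, 2, 5, 8}  B5 = {2, 4, 5, 7}  B6 = {1, 2, 4, 5}  B7 = {0, 5, 8, 9}  B8 = {0, 3, 5, 9}
Tree: B1–B2, B2–B3, B3–B4, B1–B5, B5–B6, B4–B7, B7–B8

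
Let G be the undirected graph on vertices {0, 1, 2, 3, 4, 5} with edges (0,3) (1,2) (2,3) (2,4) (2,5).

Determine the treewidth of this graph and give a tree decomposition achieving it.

Each bag holds 2 vertices, so the decomposition has width 1, which upper-bounds the treewidth. Any graph with an edge has treewidth ≥ 1, and G has the edge 2–1. Hence tw(G) = 1 exactly.

Treewidth 1.
One optimal decomposition is:
Bags: B1 = {1, 2}  B2 = {2, 5}  B3 = {2, 3}  B4 = {2, 4}  B5 = {0, 3}
Tree: B1–B2, B2–B3, B1–B4, B3–B5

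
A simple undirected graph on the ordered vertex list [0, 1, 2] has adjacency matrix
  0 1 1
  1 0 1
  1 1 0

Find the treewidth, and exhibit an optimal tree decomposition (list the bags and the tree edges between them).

Treewidth 2.
One optimal decomposition is:
Bags: B1 = {0, 1, 2}
Tree: (single bag)

With just one bag of size 3, the width is 3 − 1 = 2, so tw(G) ≤ 2. For the lower bound, the 3 vertices {0, 1, 2} are pairwise adjacent, and any tree decomposition puts a clique entirely inside one bag — forcing width ≥ 2. The upper and lower bounds meet at 2, so that is the treewidth.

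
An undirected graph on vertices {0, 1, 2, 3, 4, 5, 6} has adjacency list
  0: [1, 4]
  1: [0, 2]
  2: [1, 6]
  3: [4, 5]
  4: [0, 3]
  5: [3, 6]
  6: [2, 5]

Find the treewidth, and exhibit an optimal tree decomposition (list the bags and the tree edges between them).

Treewidth 2.
Bags: B1 = {0, 1, 2}  B2 = {0, 2, 6}  B3 = {0, 5, 6}  B4 = {0, 3, 5}  B5 = {0, 3, 4}
Tree: B1–B2, B2–B3, B3–B4, B4–B5

Each bag holds 3 vertices, so the decomposition has width 2, which upper-bounds the treewidth. The edges 0–1–2–6–5–3–4–0 form a cycle, so G is not a tree and its treewidth is at least 2. The upper and lower bounds meet at 2, so that is the treewidth.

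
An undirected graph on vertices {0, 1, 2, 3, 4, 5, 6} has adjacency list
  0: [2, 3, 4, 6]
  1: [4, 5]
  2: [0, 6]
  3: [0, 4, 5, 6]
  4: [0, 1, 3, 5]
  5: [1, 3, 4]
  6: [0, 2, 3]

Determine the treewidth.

2

A width-2 tree decomposition is:
Bags: B1 = {0, 3, 4}  B2 = {3, 4, 5}  B3 = {0, 3, 6}  B4 = {0, 2, 6}  B5 = {1, 4, 5}
Tree: B1–B2, B1–B3, B3–B4, B2–B5
Each bag holds 3 vertices, so the decomposition has width 2, which upper-bounds the treewidth. On the other hand G contains the 3-clique {0, 2, 6}. A clique must lie in a single bag of any decomposition, so no decomposition can have width below 2. Therefore the treewidth is 2.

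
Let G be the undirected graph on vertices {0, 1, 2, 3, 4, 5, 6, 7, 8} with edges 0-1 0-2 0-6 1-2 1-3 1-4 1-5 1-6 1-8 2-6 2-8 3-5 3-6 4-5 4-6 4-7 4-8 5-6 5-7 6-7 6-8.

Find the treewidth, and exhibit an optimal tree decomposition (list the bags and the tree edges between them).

Each bag holds 4 vertices, so the decomposition has width 3, which upper-bounds the treewidth. For the lower bound, the 4 vertices {1, 2, 6, 8} are pairwise adjacent, and any tree decomposition puts a clique entirely inside one bag — forcing width ≥ 3. Therefore the treewidth is 3.

Treewidth 3.
Bags: B1 = {4, 5, 6, 7}  B2 = {1, 4, 5, 6}  B3 = {1, 4, 6, 8}  B4 = {1, 2, 6, 8}  B5 = {0, 1, 2, 6}  B6 = {1, 3, 5, 6}
Tree: B1–B2, B2–B3, B3–B4, B4–B5, B2–B6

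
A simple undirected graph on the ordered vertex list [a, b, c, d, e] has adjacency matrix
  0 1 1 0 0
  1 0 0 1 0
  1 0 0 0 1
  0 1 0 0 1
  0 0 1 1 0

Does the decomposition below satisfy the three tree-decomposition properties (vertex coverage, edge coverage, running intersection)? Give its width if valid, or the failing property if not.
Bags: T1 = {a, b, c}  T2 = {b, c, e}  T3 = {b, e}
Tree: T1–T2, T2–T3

A tree decomposition must satisfy three properties: every vertex lies in some bag; for every edge, both endpoints lie together in some bag; and for every vertex, the bags containing it form a connected subtree. Here vertex d appears in no bag, so the decomposition is invalid.

No — vertex d appears in no bag.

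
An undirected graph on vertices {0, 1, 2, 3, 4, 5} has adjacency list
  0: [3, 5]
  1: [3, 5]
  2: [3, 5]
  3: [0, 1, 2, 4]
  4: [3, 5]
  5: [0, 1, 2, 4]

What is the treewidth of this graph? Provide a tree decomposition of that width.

Treewidth 2.
One such decomposition:
Bags: B1 = {3, 4, 5}  B2 = {0, 3, 5}  B3 = {2, 3, 5}  B4 = {1, 3, 5}
Tree: B1–B2, B2–B3, B3–B4

The largest bag has 3 vertices, giving width 2; this decomposition certifies tw(G) ≤ 2. The edges 5–4–3–0–5 form a cycle, so G is not a tree and its treewidth is at least 2. Combining the bounds, tw(G) = 2.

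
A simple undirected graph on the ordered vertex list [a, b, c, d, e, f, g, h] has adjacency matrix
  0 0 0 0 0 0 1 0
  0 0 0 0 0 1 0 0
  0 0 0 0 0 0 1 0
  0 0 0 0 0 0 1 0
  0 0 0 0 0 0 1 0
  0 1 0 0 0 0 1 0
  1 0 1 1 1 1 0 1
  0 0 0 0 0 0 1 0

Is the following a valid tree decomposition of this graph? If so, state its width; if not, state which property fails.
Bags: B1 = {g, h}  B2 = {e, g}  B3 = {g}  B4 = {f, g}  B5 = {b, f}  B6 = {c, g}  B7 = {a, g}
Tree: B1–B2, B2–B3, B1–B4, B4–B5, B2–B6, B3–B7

A tree decomposition must satisfy three properties: every vertex lies in some bag; for every edge, both endpoints lie together in some bag; and for every vertex, the bags containing it form a connected subtree. Here vertex d appears in no bag, so the decomposition is invalid.

No — vertex d appears in no bag.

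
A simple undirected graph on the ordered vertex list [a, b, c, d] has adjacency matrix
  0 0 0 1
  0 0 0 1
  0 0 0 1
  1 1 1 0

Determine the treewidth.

1

A width-1 tree decomposition is:
Bags: B1 = {c, d}  B2 = {b, d}  B3 = {a, d}
Tree: B1–B2, B2–B3
Each bag holds 2 vertices, so the decomposition has width 1, which upper-bounds the treewidth. G has an edge, so its treewidth is at least 1. Hence tw(G) = 1 exactly.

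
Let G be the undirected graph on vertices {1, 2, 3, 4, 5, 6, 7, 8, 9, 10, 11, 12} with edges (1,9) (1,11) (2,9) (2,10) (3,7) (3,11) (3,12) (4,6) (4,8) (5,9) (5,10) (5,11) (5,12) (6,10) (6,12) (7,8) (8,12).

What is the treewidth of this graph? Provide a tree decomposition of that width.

Treewidth 3.
One such decomposition:
Bags: B1 = {3, 4, 7, 8}  B2 = {3, 4, 8, 12}  B3 = {3, 4, 6, 12}  B4 = {3, 6, 11, 12}  B5 = {5, 6, 11, 12}  B6 = {5, 6, 10, 11}  B7 = {1, 5, 10, 11}  B8 = {1, 5, 9, 10}  B9 = {1, 2, 9, 10}
Tree: B1–B2, B2–B3, B3–B4, B4–B5, B5–B6, B6–B7, B7–B8, B8–B9

Each bag holds 4 vertices, so the decomposition has width 3, which upper-bounds the treewidth. For the lower bound: the 4 vertex sets {4,7,8}, {3}, {12}, {5,6,10,11} are disjoint, each induces a connected subgraph, and every pair is joined by at least one edge of G. Contracting each set to a single vertex therefore yields K_{4} as a minor, and since treewidth is minor-monotone, tw(G) ≥ tw(K_{4}) = 3. Therefore the treewidth is 3.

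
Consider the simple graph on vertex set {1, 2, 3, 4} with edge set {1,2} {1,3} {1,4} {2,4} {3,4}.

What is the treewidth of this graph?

2

A width-2 tree decomposition is:
Bags: B1 = {1, 2, 4}  B2 = {1, 3, 4}
Tree: B1–B2
The largest bag has 3 vertices, giving width 2; this decomposition certifies tw(G) ≤ 2. On the other hand G contains the 3-clique {1, 2, 4}. A clique must lie in a single bag of any decomposition, so no decomposition can have width below 2. Hence tw(G) = 2 exactly.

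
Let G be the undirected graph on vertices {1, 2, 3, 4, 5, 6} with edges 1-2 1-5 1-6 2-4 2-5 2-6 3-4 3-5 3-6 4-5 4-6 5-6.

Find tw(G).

A width-3 tree decomposition is:
Bags: B1 = {2, 4, 5, 6}  B2 = {1, 2, 5, 6}  B3 = {3, 4, 5, 6}
Tree: B1–B2, B1–B3
Each bag holds 4 vertices, so the decomposition has width 3, which upper-bounds the treewidth. For the lower bound, the 4 vertices {1, 2, 5, 6} are pairwise adjacent, and any tree decomposition puts a clique entirely inside one bag — forcing width ≥ 3. Therefore the treewidth is 3.

3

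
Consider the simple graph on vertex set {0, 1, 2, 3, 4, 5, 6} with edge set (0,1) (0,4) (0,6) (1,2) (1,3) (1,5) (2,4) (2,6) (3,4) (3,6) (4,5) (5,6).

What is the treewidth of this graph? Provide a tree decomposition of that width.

The largest bag has 4 vertices, giving width 3; this decomposition certifies tw(G) ≤ 3. For the lower bound: the 4 vertex sets {2,4}, {0,1}, {6}, {3} are disjoint, each induces a connected subgraph, and every pair is joined by at least one edge of G. Contracting each set to a single vertex therefore yields K_{4} as a minor, and since treewidth is minor-monotone, tw(G) ≥ tw(K_{4}) = 3. Hence tw(G) = 3 exactly.

Treewidth 3.
One such decomposition:
Bags: B1 = {1, 2, 4, 6}  B2 = {0, 1, 4, 6}  B3 = {1, 3, 4, 6}  B4 = {1, 4, 5, 6}
Tree: B1–B2, B2–B3, B3–B4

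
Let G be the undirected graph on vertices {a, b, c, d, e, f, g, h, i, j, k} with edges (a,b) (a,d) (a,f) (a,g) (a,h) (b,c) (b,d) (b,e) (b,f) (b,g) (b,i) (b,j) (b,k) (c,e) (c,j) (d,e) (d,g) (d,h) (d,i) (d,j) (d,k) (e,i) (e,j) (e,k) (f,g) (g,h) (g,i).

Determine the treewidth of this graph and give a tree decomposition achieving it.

Treewidth 3.
One optimal decomposition is:
Bags: B1 = {b, d, g, i}  B2 = {a, b, d, g}  B3 = {a, d, g, h}  B4 = {a, b, f, g}  B5 = {b, d, e, i}  B6 = {b, d, e, j}  B7 = {b, d, e, k}  B8 = {b, c, e, j}
Tree: B1–B2, B2–B3, B2–B4, B1–B5, B5–B6, B5–B7, B6–B8

Every bag has size at most 4, so the width is 4 − 1 = 3 and tw(G) ≤ 3. Conversely, {a, d, g, h} is a clique of size 4, and the vertices of any clique must share a bag in every tree decomposition; so some bag has ≥ 4 vertices and tw(G) ≥ 3. Therefore the treewidth is 3.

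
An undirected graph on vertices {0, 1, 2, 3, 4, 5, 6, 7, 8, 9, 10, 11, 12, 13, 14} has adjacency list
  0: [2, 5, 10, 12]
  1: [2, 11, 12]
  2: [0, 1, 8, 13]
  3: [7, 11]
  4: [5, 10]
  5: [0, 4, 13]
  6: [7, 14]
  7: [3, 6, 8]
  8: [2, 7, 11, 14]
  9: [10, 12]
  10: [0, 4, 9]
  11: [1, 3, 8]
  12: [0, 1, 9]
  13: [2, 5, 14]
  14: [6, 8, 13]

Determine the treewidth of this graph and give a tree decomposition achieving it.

Every bag has size at most 4, so the width is 4 − 1 = 3 and tw(G) ≤ 3. For the lower bound: the 4 vertex sets {4,9,10}, {5}, {0}, {1,2,12,13} are disjoint, each induces a connected subgraph, and every pair is joined by at least one edge of G. Contracting each set to a single vertex therefore yields K_{4} as a minor, and since treewidth is minor-monotone, tw(G) ≥ tw(K_{4}) = 3. The upper and lower bounds meet at 3, so that is the treewidth.

Treewidth 3.
One such decomposition:
Bags: B1 = {4, 5, 9, 10}  B2 = {0, 5, 9, 10}  B3 = {0, 5, 9, 12}  B4 = {0, 5, 12, 13}  B5 = {0, 2, 12, 13}  B6 = {1, 2, 12, 13}  B7 = {1, 2, 13, 14}  B8 = {1, 2, 8, 14}  B9 = {1, 8, 11, 14}  B10 = {6, 8, 11, 14}  B11 = {6, 7, 8, 11}  B12 = {3, 6, 7, 11}
Tree: B1–B2, B2–B3, B3–B4, B4–B5, B5–B6, B6–B7, B7–B8, B8–B9, B9–B10, B10–B11, B11–B12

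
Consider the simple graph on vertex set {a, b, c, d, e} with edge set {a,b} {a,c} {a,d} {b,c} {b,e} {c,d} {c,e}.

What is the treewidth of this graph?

A width-2 tree decomposition is:
Bags: B1 = {a, b, c}  B2 = {b, c, e}  B3 = {a, c, d}
Tree: B1–B2, B1–B3
Every bag has size at most 3, so the width is 3 − 1 = 2 and tw(G) ≤ 2. For the lower bound, the 3 vertices {b, c, e} are pairwise adjacent, and any tree decomposition puts a clique entirely inside one bag — forcing width ≥ 2. The upper and lower bounds meet at 2, so that is the treewidth.

2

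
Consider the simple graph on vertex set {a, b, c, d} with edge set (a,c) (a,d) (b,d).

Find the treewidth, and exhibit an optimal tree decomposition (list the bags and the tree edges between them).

Each bag holds 2 vertices, so the decomposition has width 1, which upper-bounds the treewidth. Since G has at least one edge (e.g. c–a), it is not an edgeless graph, so tw(G) ≥ 1. Hence tw(G) = 1 exactly.

Treewidth 1.
Bags: B1 = {a, c}  B2 = {a, d}  B3 = {b, d}
Tree: B1–B2, B2–B3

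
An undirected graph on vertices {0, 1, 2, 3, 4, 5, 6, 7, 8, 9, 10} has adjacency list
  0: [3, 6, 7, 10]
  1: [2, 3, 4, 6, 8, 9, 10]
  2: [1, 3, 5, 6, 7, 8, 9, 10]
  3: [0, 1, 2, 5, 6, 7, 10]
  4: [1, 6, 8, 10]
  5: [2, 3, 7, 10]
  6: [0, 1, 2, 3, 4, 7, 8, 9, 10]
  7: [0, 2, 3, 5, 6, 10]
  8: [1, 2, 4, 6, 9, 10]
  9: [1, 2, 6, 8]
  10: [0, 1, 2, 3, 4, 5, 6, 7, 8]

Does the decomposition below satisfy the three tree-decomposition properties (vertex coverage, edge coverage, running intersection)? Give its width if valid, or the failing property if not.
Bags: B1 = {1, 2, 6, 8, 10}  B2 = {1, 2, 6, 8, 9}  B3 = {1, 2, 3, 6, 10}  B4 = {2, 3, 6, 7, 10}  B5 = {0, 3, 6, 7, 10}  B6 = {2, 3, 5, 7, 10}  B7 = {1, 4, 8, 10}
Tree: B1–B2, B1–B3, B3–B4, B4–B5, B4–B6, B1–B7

A tree decomposition must satisfy three properties: every vertex lies in some bag; for every edge, both endpoints lie together in some bag; and for every vertex, the bags containing it form a connected subtree. Here edge (6,4) lies in no bag, so the decomposition is invalid.

No — edge (6,4) lies in no bag.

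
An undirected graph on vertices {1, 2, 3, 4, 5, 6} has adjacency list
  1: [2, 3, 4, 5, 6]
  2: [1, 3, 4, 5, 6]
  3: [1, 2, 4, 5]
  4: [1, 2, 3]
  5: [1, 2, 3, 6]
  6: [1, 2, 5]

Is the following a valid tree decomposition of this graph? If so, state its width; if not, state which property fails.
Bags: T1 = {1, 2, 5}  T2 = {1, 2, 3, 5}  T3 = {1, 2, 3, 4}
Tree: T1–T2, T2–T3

No — vertex 6 appears in no bag.

A tree decomposition must satisfy three properties: every vertex lies in some bag; for every edge, both endpoints lie together in some bag; and for every vertex, the bags containing it form a connected subtree. Here vertex 6 appears in no bag, so the decomposition is invalid.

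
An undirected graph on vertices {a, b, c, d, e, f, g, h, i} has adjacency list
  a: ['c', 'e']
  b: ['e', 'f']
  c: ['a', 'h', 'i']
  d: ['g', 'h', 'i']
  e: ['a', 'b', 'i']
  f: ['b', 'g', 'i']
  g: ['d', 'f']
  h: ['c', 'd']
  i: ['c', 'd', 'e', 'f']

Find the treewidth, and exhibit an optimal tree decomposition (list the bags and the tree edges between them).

The largest bag has 4 vertices, giving width 3; this decomposition certifies tw(G) ≤ 3. For the lower bound: the 4 vertex sets {a,b,e}, {c}, {i}, {d,f,g,h} are disjoint, each induces a connected subgraph, and every pair is joined by at least one edge of G. Contracting each set to a single vertex therefore yields K_{4} as a minor, and since treewidth is minor-monotone, tw(G) ≥ tw(K_{4}) = 3. Hence tw(G) = 3 exactly.

Treewidth 3.
Bags: B1 = {a, b, c, e}  B2 = {b, c, e, i}  B3 = {b, c, f, i}  B4 = {c, f, h, i}  B5 = {d, f, h, i}  B6 = {d, f, g, h}
Tree: B1–B2, B2–B3, B3–B4, B4–B5, B5–B6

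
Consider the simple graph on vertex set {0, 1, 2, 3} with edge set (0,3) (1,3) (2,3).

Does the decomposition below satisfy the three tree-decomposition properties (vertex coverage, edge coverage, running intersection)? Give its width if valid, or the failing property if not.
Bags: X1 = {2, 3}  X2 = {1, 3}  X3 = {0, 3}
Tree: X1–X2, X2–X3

Every vertex of G appears in some bag (union = {0, 1, 2, 3}); every edge is covered by a bag; and for each vertex v the set of bags containing v is connected in the bag tree. The decomposition is therefore valid. The largest bag has 2 vertices, so the width is 1.

Yes; width 1.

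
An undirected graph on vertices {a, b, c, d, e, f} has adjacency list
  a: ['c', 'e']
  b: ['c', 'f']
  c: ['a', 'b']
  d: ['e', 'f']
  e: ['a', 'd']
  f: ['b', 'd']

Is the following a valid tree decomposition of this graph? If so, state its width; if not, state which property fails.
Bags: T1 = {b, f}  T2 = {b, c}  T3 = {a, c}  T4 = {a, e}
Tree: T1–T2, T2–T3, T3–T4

A tree decomposition must satisfy three properties: every vertex lies in some bag; for every edge, both endpoints lie together in some bag; and for every vertex, the bags containing it form a connected subtree. Here vertex d appears in no bag, so the decomposition is invalid.

No — vertex d appears in no bag.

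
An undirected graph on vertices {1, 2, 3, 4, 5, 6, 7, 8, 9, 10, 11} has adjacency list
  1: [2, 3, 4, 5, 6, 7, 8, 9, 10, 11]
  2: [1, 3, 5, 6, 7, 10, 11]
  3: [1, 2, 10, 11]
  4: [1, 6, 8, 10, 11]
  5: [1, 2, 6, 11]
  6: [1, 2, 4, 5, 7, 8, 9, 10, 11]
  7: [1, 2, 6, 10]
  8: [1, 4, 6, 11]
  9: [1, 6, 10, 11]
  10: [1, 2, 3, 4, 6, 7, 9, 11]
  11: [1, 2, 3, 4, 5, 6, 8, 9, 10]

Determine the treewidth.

A width-4 tree decomposition is:
Bags: B1 = {1, 2, 6, 10, 11}  B2 = {1, 2, 6, 7, 10}  B3 = {1, 6, 9, 10, 11}  B4 = {1, 4, 6, 10, 11}  B5 = {1, 4, 6, 8, 11}  B6 = {1, 2, 5, 6, 11}  B7 = {1, 2, 3, 10, 11}
Tree: B1–B2, B1–B3, B1–B4, B4–B5, B1–B6, B1–B7
The largest bag has 5 vertices, giving width 4; this decomposition certifies tw(G) ≤ 4. For the lower bound, the 5 vertices {1, 2, 3, 10, 11} are pairwise adjacent, and any tree decomposition puts a clique entirely inside one bag — forcing width ≥ 4. Therefore the treewidth is 4.

4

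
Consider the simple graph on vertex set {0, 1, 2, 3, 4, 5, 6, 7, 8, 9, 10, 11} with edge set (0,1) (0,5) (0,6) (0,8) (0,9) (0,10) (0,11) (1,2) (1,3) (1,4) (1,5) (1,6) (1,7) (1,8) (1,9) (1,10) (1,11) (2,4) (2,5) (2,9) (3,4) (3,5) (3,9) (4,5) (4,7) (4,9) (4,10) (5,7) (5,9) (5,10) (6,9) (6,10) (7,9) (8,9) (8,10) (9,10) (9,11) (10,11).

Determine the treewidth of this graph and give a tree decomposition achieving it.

Treewidth 4.
One such decomposition:
Bags: B1 = {1, 2, 4, 5, 9}  B2 = {1, 4, 5, 9, 10}  B3 = {0, 1, 5, 9, 10}  B4 = {1, 4, 5, 7, 9}  B5 = {0, 1, 9, 10, 11}  B6 = {0, 1, 6, 9, 10}  B7 = {0, 1, 8, 9, 10}  B8 = {1, 3, 4, 5, 9}
Tree: B1–B2, B2–B3, B1–B4, B3–B5, B3–B6, B3–B7, B4–B8

Each bag holds 5 vertices, so the decomposition has width 4, which upper-bounds the treewidth. For the lower bound, the 5 vertices {0, 1, 8, 9, 10} are pairwise adjacent, and any tree decomposition puts a clique entirely inside one bag — forcing width ≥ 4. Combining the bounds, tw(G) = 4.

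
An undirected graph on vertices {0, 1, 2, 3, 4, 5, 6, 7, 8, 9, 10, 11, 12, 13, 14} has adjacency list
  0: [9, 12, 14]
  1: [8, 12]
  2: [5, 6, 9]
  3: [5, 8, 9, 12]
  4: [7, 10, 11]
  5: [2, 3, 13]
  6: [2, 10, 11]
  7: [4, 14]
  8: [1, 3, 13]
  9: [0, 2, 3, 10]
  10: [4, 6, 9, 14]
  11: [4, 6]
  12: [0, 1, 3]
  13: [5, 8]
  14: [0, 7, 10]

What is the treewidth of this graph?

A width-3 tree decomposition is:
Bags: B1 = {1, 5, 8, 13}  B2 = {1, 3, 5, 8}  B3 = {1, 3, 5, 12}  B4 = {2, 3, 5, 12}  B5 = {2, 3, 9, 12}  B6 = {0, 2, 9, 12}  B7 = {0, 2, 6, 9}  B8 = {0, 6, 9, 10}  B9 = {0, 6, 10, 14}  B10 = {6, 10, 11, 14}  B11 = {4, 10, 11, 14}  B12 = {4, 7, 11, 14}
Tree: B1–B2, B2–B3, B3–B4, B4–B5, B5–B6, B6–B7, B7–B8, B8–B9, B9–B10, B10–B11, B11–B12
Each bag holds 4 vertices, so the decomposition has width 3, which upper-bounds the treewidth. For the lower bound: the 4 vertex sets {1,8,13}, {5}, {3}, {0,2,9,12} are disjoint, each induces a connected subgraph, and every pair is joined by at least one edge of G. Contracting each set to a single vertex therefore yields K_{4} as a minor, and since treewidth is minor-monotone, tw(G) ≥ tw(K_{4}) = 3. Combining the bounds, tw(G) = 3.

3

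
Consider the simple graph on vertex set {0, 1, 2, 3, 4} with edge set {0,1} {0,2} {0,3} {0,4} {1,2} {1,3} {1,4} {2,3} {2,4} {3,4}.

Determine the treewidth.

4

A width-4 tree decomposition is:
Bags: B1 = {0, 1, 2, 3, 4}
Tree: (single bag)
A single bag containing all 5 vertices is trivially a valid decomposition of width 4. For the lower bound, the 5 vertices {0, 1, 2, 3, 4} are pairwise adjacent, and any tree decomposition puts a clique entirely inside one bag — forcing width ≥ 4. Combining the bounds, tw(G) = 4.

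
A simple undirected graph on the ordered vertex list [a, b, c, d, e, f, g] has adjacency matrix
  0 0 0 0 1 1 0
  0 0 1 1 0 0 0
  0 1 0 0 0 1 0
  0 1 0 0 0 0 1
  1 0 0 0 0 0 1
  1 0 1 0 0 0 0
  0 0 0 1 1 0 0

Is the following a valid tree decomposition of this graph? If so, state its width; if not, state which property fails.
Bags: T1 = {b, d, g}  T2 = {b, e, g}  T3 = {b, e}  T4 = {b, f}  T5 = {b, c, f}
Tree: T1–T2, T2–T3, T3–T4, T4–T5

No — vertex a appears in no bag.

A tree decomposition must satisfy three properties: every vertex lies in some bag; for every edge, both endpoints lie together in some bag; and for every vertex, the bags containing it form a connected subtree. Here vertex a appears in no bag, so the decomposition is invalid.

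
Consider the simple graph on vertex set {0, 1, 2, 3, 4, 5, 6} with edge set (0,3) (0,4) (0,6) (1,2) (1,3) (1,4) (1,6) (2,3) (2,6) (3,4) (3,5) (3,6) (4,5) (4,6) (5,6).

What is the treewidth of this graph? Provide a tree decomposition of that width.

Treewidth 3.
One such decomposition:
Bags: B1 = {1, 3, 4, 6}  B2 = {3, 4, 5, 6}  B3 = {1, 2, 3, 6}  B4 = {0, 3, 4, 6}
Tree: B1–B2, B1–B3, B1–B4

Every bag has size at most 4, so the width is 4 − 1 = 3 and tw(G) ≤ 3. For the lower bound, the 4 vertices {1, 2, 3, 6} are pairwise adjacent, and any tree decomposition puts a clique entirely inside one bag — forcing width ≥ 3. Therefore the treewidth is 3.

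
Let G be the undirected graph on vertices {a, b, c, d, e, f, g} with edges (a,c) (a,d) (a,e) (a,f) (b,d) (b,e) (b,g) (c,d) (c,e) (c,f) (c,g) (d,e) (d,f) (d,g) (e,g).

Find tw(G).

A width-3 tree decomposition is:
Bags: B1 = {a, c, d, f}  B2 = {a, c, d, e}  B3 = {c, d, e, g}  B4 = {b, d, e, g}
Tree: B1–B2, B2–B3, B3–B4
The largest bag has 4 vertices, giving width 3; this decomposition certifies tw(G) ≤ 3. On the other hand G contains the 4-clique {c, d, e, g}. A clique must lie in a single bag of any decomposition, so no decomposition can have width below 3. Combining the bounds, tw(G) = 3.

3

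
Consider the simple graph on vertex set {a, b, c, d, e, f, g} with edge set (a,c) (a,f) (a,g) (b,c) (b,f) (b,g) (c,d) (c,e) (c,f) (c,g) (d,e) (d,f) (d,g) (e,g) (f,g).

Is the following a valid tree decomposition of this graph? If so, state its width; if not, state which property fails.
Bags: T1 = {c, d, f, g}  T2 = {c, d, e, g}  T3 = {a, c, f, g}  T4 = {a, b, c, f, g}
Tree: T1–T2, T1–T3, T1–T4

No — bags containing vertex a are not connected in the tree.

A tree decomposition must satisfy three properties: every vertex lies in some bag; for every edge, both endpoints lie together in some bag; and for every vertex, the bags containing it form a connected subtree. Here bags containing vertex a are not connected in the tree, so the decomposition is invalid.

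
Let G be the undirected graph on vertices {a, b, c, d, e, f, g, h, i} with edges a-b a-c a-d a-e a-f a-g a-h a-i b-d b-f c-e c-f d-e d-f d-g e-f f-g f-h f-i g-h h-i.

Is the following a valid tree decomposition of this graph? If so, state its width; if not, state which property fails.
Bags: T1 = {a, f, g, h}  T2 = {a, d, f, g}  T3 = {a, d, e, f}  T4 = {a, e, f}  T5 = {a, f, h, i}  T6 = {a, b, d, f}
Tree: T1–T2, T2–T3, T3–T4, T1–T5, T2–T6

No — vertex c appears in no bag.

A tree decomposition must satisfy three properties: every vertex lies in some bag; for every edge, both endpoints lie together in some bag; and for every vertex, the bags containing it form a connected subtree. Here vertex c appears in no bag, so the decomposition is invalid.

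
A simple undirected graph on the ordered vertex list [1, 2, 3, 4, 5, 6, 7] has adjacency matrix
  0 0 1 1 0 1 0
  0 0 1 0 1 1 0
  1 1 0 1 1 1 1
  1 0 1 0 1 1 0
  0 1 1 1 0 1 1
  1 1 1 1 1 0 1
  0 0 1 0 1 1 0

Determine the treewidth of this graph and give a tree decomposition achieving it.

Each bag holds 4 vertices, so the decomposition has width 3, which upper-bounds the treewidth. On the other hand G contains the 4-clique {1, 3, 4, 6}. A clique must lie in a single bag of any decomposition, so no decomposition can have width below 3. The upper and lower bounds meet at 3, so that is the treewidth.

Treewidth 3.
One such decomposition:
Bags: B1 = {3, 4, 5, 6}  B2 = {2, 3, 5, 6}  B3 = {1, 3, 4, 6}  B4 = {3, 5, 6, 7}
Tree: B1–B2, B1–B3, B2–B4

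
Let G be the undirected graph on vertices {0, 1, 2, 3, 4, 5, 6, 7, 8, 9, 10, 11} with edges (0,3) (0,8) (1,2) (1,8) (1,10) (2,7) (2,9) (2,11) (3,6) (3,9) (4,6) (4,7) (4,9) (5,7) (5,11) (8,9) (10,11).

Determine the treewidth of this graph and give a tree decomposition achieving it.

The largest bag has 4 vertices, giving width 3; this decomposition certifies tw(G) ≤ 3. For the lower bound: the 4 vertex sets {5,10,11}, {1}, {2}, {4,7,8,9} are disjoint, each induces a connected subgraph, and every pair is joined by at least one edge of G. Contracting each set to a single vertex therefore yields K_{4} as a minor, and since treewidth is minor-monotone, tw(G) ≥ tw(K_{4}) = 3. Therefore the treewidth is 3.

Treewidth 3.
One optimal decomposition is:
Bags: B1 = {1, 5, 10, 11}  B2 = {1, 2, 5, 11}  B3 = {1, 2, 5, 7}  B4 = {1, 2, 7, 8}  B5 = {2, 7, 8, 9}  B6 = {4, 7, 8, 9}  B7 = {0, 4, 8, 9}  B8 = {0, 3, 4, 9}  B9 = {0, 3, 4, 6}
Tree: B1–B2, B2–B3, B3–B4, B4–B5, B5–B6, B6–B7, B7–B8, B8–B9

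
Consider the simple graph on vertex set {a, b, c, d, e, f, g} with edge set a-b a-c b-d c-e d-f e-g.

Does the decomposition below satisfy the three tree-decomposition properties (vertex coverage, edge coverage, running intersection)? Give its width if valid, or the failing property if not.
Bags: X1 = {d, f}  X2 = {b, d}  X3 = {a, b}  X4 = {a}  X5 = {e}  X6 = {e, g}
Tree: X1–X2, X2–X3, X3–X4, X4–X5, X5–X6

A tree decomposition must satisfy three properties: every vertex lies in some bag; for every edge, both endpoints lie together in some bag; and for every vertex, the bags containing it form a connected subtree. Here vertex c appears in no bag, so the decomposition is invalid.

No — vertex c appears in no bag.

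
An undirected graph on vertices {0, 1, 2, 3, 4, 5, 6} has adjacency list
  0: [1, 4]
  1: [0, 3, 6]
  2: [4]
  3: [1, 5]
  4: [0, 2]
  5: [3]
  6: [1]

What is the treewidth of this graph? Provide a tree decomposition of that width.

Treewidth 1.
One optimal decomposition is:
Bags: B1 = {0, 1}  B2 = {1, 3}  B3 = {0, 4}  B4 = {1, 6}  B5 = {3, 5}  B6 = {2, 4}
Tree: B1–B2, B1–B3, B1–B4, B2–B5, B3–B6

Every bag has size at most 2, so the width is 2 − 1 = 1 and tw(G) ≤ 1. Since G has at least one edge (e.g. 1–0), it is not an edgeless graph, so tw(G) ≥ 1. Therefore the treewidth is 1.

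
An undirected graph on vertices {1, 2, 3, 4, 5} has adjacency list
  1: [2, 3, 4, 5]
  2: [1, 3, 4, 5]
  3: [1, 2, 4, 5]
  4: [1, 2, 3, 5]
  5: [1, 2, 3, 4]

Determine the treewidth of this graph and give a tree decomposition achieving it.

A single bag containing all 5 vertices is trivially a valid decomposition of width 4. On the other hand G contains the 5-clique {1, 2, 3, 4, 5}. A clique must lie in a single bag of any decomposition, so no decomposition can have width below 4. Therefore the treewidth is 4.

Treewidth 4.
One such decomposition:
Bags: B1 = {1, 2, 3, 4, 5}
Tree: (single bag)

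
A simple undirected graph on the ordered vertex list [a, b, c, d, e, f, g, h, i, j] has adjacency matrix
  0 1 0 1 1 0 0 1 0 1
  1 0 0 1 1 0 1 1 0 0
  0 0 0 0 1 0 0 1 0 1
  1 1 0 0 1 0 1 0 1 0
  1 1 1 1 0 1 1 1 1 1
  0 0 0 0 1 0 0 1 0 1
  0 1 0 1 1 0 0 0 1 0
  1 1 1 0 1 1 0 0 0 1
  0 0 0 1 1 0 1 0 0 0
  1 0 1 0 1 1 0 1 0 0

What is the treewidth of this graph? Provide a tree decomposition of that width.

Treewidth 3.
One such decomposition:
Bags: B1 = {a, b, e, h}  B2 = {a, b, d, e}  B3 = {b, d, e, g}  B4 = {a, e, h, j}  B5 = {c, e, h, j}  B6 = {e, f, h, j}  B7 = {d, e, g, i}
Tree: B1–B2, B2–B3, B1–B4, B4–B5, B4–B6, B3–B7

The largest bag has 4 vertices, giving width 3; this decomposition certifies tw(G) ≤ 3. Conversely, {b, d, e, g} is a clique of size 4, and the vertices of any clique must share a bag in every tree decomposition; so some bag has ≥ 4 vertices and tw(G) ≥ 3. Hence tw(G) = 3 exactly.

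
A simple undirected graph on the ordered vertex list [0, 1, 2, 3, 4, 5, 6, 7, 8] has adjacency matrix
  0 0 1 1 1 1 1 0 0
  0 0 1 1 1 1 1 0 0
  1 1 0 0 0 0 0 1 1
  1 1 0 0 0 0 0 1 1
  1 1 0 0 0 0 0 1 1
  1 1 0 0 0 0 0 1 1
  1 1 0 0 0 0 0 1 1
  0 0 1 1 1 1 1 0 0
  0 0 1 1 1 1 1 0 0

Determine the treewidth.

A width-4 tree decomposition is:
Bags: B1 = {0, 1, 6, 7, 8}  B2 = {0, 1, 3, 7, 8}  B3 = {0, 1, 2, 7, 8}  B4 = {0, 1, 5, 7, 8}  B5 = {0, 1, 4, 7, 8}
Tree: B1–B2, B2–B3, B3–B4, B4–B5
Each bag holds 5 vertices, so the decomposition has width 4, which upper-bounds the treewidth. For the lower bound: the 5 vertex sets {6,7}, {1,3}, {2,8}, {0}, {5} are disjoint, each induces a connected subgraph, and every pair is joined by at least one edge of G. Contracting each set to a single vertex therefore yields K_{5} as a minor, and since treewidth is minor-monotone, tw(G) ≥ tw(K_{5}) = 4. Therefore the treewidth is 4.

4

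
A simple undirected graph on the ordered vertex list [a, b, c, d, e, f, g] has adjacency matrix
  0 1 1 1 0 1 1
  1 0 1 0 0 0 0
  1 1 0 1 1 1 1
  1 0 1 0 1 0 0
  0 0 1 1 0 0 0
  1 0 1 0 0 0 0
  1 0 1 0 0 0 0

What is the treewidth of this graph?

A width-2 tree decomposition is:
Bags: B1 = {a, c, g}  B2 = {a, c, d}  B3 = {a, b, c}  B4 = {a, c, f}  B5 = {c, d, e}
Tree: B1–B2, B1–B3, B1–B4, B2–B5
Every bag has size at most 3, so the width is 3 − 1 = 2 and tw(G) ≤ 2. For the lower bound, the 3 vertices {c, d, e} are pairwise adjacent, and any tree decomposition puts a clique entirely inside one bag — forcing width ≥ 2. Therefore the treewidth is 2.

2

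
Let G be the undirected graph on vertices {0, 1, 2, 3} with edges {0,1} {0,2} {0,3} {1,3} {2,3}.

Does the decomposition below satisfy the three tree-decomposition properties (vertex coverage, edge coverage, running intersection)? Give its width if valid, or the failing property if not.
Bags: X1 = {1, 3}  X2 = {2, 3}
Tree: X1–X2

No — vertex 0 appears in no bag.

A tree decomposition must satisfy three properties: every vertex lies in some bag; for every edge, both endpoints lie together in some bag; and for every vertex, the bags containing it form a connected subtree. Here vertex 0 appears in no bag, so the decomposition is invalid.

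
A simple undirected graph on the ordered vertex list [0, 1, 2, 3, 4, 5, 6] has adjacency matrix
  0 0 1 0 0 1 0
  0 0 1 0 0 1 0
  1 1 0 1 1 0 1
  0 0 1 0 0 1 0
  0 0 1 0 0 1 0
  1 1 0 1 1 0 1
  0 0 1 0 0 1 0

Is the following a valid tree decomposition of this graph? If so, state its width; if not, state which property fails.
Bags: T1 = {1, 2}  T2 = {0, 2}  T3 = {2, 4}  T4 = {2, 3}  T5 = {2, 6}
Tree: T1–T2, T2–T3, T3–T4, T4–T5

A tree decomposition must satisfy three properties: every vertex lies in some bag; for every edge, both endpoints lie together in some bag; and for every vertex, the bags containing it form a connected subtree. Here vertex 5 appears in no bag, so the decomposition is invalid.

No — vertex 5 appears in no bag.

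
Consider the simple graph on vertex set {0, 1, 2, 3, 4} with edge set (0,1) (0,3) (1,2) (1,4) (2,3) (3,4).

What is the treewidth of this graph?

A width-2 tree decomposition is:
Bags: B1 = {1, 3, 4}  B2 = {0, 1, 3}  B3 = {1, 2, 3}
Tree: B1–B2, B2–B3
Every bag has size at most 3, so the width is 3 − 1 = 2 and tw(G) ≤ 2. The edges 1–4–3–0–1 form a cycle, so G is not a tree and its treewidth is at least 2. Therefore the treewidth is 2.

2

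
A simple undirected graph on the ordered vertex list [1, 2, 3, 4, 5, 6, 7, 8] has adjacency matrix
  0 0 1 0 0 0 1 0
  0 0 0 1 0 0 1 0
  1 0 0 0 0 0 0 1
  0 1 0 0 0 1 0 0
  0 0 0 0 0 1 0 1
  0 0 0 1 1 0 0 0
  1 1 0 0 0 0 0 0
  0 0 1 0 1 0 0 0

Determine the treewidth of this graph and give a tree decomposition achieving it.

The largest bag has 3 vertices, giving width 2; this decomposition certifies tw(G) ≤ 2. The edges 3–1–7–2–4–6–5–8–3 form a cycle, so G is not a tree and its treewidth is at least 2. Therefore the treewidth is 2.

Treewidth 2.
Bags: B1 = {1, 3, 7}  B2 = {2, 3, 7}  B3 = {2, 3, 4}  B4 = {3, 4, 6}  B5 = {3, 5, 6}  B6 = {3, 5, 8}
Tree: B1–B2, B2–B3, B3–B4, B4–B5, B5–B6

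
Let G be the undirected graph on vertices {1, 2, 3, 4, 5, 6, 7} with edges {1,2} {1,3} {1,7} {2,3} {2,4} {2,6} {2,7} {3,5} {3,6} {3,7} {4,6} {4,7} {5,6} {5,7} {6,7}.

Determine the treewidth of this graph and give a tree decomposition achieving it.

Treewidth 3.
Bags: B1 = {2, 4, 6, 7}  B2 = {2, 3, 6, 7}  B3 = {3, 5, 6, 7}  B4 = {1, 2, 3, 7}
Tree: B1–B2, B2–B3, B2–B4

Every bag has size at most 4, so the width is 4 − 1 = 3 and tw(G) ≤ 3. On the other hand G contains the 4-clique {1, 2, 3, 7}. A clique must lie in a single bag of any decomposition, so no decomposition can have width below 3. The upper and lower bounds meet at 3, so that is the treewidth.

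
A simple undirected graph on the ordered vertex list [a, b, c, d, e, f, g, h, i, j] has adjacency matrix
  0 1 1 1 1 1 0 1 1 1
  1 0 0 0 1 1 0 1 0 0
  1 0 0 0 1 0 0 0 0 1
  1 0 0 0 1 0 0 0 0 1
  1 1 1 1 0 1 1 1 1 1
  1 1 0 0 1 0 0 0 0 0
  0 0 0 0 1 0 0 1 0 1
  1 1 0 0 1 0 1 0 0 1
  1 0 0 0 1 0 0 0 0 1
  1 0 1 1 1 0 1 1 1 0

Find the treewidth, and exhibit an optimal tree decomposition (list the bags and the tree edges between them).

The largest bag has 4 vertices, giving width 3; this decomposition certifies tw(G) ≤ 3. For the lower bound, the 4 vertices {e, g, h, j} are pairwise adjacent, and any tree decomposition puts a clique entirely inside one bag — forcing width ≥ 3. Therefore the treewidth is 3.

Treewidth 3.
One such decomposition:
Bags: B1 = {a, e, h, j}  B2 = {e, g, h, j}  B3 = {a, d, e, j}  B4 = {a, b, e, h}  B5 = {a, e, i, j}  B6 = {a, b, e, f}  B7 = {a, c, e, j}
Tree: B1–B2, B1–B3, B1–B4, B3–B5, B4–B6, B1–B7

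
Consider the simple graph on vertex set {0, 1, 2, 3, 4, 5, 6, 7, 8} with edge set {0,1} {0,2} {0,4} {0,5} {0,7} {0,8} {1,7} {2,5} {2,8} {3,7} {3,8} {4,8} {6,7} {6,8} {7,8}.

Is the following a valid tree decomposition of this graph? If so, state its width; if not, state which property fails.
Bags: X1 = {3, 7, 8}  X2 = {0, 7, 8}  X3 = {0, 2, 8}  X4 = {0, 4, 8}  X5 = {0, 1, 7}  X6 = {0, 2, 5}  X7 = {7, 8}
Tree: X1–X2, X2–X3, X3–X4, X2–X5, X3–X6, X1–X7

A tree decomposition must satisfy three properties: every vertex lies in some bag; for every edge, both endpoints lie together in some bag; and for every vertex, the bags containing it form a connected subtree. Here vertex 6 appears in no bag, so the decomposition is invalid.

No — vertex 6 appears in no bag.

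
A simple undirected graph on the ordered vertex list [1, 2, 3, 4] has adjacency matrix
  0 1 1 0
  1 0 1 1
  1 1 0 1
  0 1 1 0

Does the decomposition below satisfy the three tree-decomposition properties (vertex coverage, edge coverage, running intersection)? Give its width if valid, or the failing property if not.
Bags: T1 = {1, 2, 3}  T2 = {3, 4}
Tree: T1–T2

A tree decomposition must satisfy three properties: every vertex lies in some bag; for every edge, both endpoints lie together in some bag; and for every vertex, the bags containing it form a connected subtree. Here edge (2,4) lies in no bag, so the decomposition is invalid.

No — edge (2,4) lies in no bag.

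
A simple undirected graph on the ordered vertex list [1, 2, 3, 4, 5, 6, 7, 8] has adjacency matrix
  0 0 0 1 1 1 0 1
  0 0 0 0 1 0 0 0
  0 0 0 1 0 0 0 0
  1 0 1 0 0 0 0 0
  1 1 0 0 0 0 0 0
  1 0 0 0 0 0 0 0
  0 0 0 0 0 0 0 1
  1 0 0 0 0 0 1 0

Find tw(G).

1

A width-1 tree decomposition is:
Bags: B1 = {1, 4}  B2 = {1, 6}  B3 = {1, 5}  B4 = {1, 8}  B5 = {7, 8}  B6 = {2, 5}  B7 = {3, 4}
Tree: B1–B2, B1–B3, B2–B4, B4–B5, B3–B6, B1–B7
Each bag holds 2 vertices, so the decomposition has width 1, which upper-bounds the treewidth. Since G has at least one edge (e.g. 4–1), it is not an edgeless graph, so tw(G) ≥ 1. Hence tw(G) = 1 exactly.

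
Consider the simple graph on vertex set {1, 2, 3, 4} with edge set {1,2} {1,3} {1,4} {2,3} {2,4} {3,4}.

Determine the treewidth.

3

A width-3 tree decomposition is:
Bags: B1 = {1, 2, 3, 4}
Tree: (single bag)
With just one bag of size 4, the width is 4 − 1 = 3, so tw(G) ≤ 3. On the other hand G contains the 4-clique {1, 2, 3, 4}. A clique must lie in a single bag of any decomposition, so no decomposition can have width below 3. Combining the bounds, tw(G) = 3.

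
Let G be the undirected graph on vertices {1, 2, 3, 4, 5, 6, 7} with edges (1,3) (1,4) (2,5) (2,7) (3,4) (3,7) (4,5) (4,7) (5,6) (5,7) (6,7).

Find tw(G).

2

A width-2 tree decomposition is:
Bags: B1 = {4, 5, 7}  B2 = {5, 6, 7}  B3 = {2, 5, 7}  B4 = {3, 4, 7}  B5 = {1, 3, 4}
Tree: B1–B2, B2–B3, B1–B4, B4–B5
Each bag holds 3 vertices, so the decomposition has width 2, which upper-bounds the treewidth. On the other hand G contains the 3-clique {1, 3, 4}. A clique must lie in a single bag of any decomposition, so no decomposition can have width below 2. The upper and lower bounds meet at 2, so that is the treewidth.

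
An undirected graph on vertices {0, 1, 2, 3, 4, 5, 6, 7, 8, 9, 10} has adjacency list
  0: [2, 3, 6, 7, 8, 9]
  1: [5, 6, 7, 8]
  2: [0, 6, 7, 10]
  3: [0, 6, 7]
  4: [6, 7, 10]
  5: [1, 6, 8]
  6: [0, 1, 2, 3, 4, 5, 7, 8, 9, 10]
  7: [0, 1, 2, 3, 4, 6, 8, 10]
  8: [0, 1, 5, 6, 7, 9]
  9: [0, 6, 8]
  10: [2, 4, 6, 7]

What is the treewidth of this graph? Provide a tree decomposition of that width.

Treewidth 3.
One optimal decomposition is:
Bags: B1 = {0, 2, 6, 7}  B2 = {0, 6, 7, 8}  B3 = {1, 6, 7, 8}  B4 = {0, 6, 8, 9}  B5 = {0, 3, 6, 7}  B6 = {2, 6, 7, 10}  B7 = {1, 5, 6, 8}  B8 = {4, 6, 7, 10}
Tree: B1–B2, B2–B3, B2–B4, B1–B5, B1–B6, B3–B7, B6–B8

The largest bag has 4 vertices, giving width 3; this decomposition certifies tw(G) ≤ 3. Conversely, {0, 6, 8, 9} is a clique of size 4, and the vertices of any clique must share a bag in every tree decomposition; so some bag has ≥ 4 vertices and tw(G) ≥ 3. Combining the bounds, tw(G) = 3.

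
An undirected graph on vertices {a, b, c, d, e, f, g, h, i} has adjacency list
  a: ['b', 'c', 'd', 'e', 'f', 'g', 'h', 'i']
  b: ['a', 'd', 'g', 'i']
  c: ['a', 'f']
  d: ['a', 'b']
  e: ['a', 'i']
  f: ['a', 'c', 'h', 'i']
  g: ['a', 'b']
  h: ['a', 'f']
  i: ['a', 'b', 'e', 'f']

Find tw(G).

2

A width-2 tree decomposition is:
Bags: B1 = {a, f, i}  B2 = {a, e, i}  B3 = {a, b, i}  B4 = {a, c, f}  B5 = {a, f, h}  B6 = {a, b, d}  B7 = {a, b, g}
Tree: B1–B2, B2–B3, B1–B4, B4–B5, B3–B6, B3–B7
Every bag has size at most 3, so the width is 3 − 1 = 2 and tw(G) ≤ 2. Conversely, {a, b, d} is a clique of size 3, and the vertices of any clique must share a bag in every tree decomposition; so some bag has ≥ 3 vertices and tw(G) ≥ 2. The upper and lower bounds meet at 2, so that is the treewidth.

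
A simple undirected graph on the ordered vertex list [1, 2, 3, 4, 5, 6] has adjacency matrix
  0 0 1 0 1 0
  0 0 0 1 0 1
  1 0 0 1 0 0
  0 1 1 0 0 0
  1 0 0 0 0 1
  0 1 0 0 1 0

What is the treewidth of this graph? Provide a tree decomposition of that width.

Each bag holds 3 vertices, so the decomposition has width 2, which upper-bounds the treewidth. For the lower bound, G contains the cycle 1–5–6–2–4–3–1, so G is not a forest; only forests have treewidth ≤ 1, hence tw(G) ≥ 2. Combining the bounds, tw(G) = 2.

Treewidth 2.
One optimal decomposition is:
Bags: B1 = {1, 5, 6}  B2 = {1, 2, 6}  B3 = {1, 2, 4}  B4 = {1, 3, 4}
Tree: B1–B2, B2–B3, B3–B4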